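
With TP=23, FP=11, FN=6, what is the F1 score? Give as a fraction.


Precision = 23/34 = 23/34. Recall = 23/29 = 23/29. F1 = 2*P*R/(P+R) = 46/63.

46/63


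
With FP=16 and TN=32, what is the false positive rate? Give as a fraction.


FPR = FP / (FP + TN) = 16 / 48 = 1/3.

1/3


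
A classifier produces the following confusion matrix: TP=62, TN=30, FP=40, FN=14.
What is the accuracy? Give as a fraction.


Accuracy = (TP + TN) / (TP + TN + FP + FN) = (62 + 30) / 146 = 46/73.

46/73


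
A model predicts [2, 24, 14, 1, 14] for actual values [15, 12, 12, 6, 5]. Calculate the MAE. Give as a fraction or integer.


MAE = (1/5) * (|15-2|=13 + |12-24|=12 + |12-14|=2 + |6-1|=5 + |5-14|=9). Sum = 41. MAE = 41/5.

41/5


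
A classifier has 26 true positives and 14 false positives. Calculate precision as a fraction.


Precision = TP / (TP + FP) = 26 / 40 = 13/20.

13/20


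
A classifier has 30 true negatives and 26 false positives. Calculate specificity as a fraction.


Specificity = TN / (TN + FP) = 30 / 56 = 15/28.

15/28


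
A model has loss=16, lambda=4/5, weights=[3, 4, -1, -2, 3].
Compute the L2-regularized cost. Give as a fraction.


L2 sq norm = sum(w^2) = 39. J = 16 + 4/5 * 39 = 236/5.

236/5


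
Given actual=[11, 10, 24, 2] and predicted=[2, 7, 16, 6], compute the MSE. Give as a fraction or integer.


MSE = (1/4) * ((11-2)^2=81 + (10-7)^2=9 + (24-16)^2=64 + (2-6)^2=16). Sum = 170. MSE = 85/2.

85/2


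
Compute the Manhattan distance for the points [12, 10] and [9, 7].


d = sum of absolute differences: |12-9|=3 + |10-7|=3 = 6.

6


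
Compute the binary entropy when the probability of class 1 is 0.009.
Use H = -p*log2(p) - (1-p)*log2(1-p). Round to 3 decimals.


H = -0.009*log2(0.009) - 0.991*log2(0.991) = 0.074.

0.074


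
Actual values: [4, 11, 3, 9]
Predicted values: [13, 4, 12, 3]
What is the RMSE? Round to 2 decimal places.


MSE = 61.7500. RMSE = sqrt(61.7500) = 7.86.

7.86


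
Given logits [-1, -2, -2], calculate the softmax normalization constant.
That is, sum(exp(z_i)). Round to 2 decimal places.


Denom = e^-1=0.3679 + e^-2=0.1353 + e^-2=0.1353. Sum = 0.6385, which rounds to 0.64.

0.64


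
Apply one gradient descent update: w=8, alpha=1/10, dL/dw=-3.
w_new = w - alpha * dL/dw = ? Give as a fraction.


w_new = 8 - 1/10 * -3 = 8 - -3/10 = 83/10.

83/10


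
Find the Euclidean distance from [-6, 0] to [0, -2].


d = sqrt(sum of squared differences). (-6-0)^2=36, (0--2)^2=4. Sum = 40.

sqrt(40)


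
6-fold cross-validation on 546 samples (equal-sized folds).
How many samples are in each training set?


Each validation fold has 546/6 = 91 samples. Training set = 546 - 91 = 455.

455


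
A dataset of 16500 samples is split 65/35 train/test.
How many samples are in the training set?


Test set = 16500 * 35% = 5775. Training set = 16500 - 5775 = 10725.

10725


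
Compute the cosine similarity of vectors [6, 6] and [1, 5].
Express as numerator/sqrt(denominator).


dot = 36. |a|^2 = 72, |b|^2 = 26. cos = 36/sqrt(1872).

36/sqrt(1872)


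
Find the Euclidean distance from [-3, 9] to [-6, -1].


d = sqrt(sum of squared differences). (-3--6)^2=9, (9--1)^2=100. Sum = 109.

sqrt(109)


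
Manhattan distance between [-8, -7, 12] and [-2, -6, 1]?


d = sum of absolute differences: |-8--2|=6 + |-7--6|=1 + |12-1|=11 = 18.

18


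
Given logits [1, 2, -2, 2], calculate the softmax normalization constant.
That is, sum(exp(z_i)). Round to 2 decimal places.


Denom = e^1=2.7183 + e^2=7.3891 + e^-2=0.1353 + e^2=7.3891. Sum = 17.6318, which rounds to 17.63.

17.63


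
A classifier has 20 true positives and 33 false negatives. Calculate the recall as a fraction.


Recall = TP / (TP + FN) = 20 / 53 = 20/53.

20/53


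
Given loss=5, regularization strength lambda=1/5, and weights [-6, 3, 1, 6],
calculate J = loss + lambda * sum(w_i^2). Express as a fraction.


L2 sq norm = sum(w^2) = 82. J = 5 + 1/5 * 82 = 107/5.

107/5


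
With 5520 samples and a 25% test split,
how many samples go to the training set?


Test set = 5520 * 25% = 1380. Training set = 5520 - 1380 = 4140.

4140


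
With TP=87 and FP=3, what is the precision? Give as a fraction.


Precision = TP / (TP + FP) = 87 / 90 = 29/30.

29/30


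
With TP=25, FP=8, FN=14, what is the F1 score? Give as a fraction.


Precision = 25/33 = 25/33. Recall = 25/39 = 25/39. F1 = 2*P*R/(P+R) = 25/36.

25/36


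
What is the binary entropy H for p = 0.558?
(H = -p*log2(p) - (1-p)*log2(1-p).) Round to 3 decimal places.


H = -0.558*log2(0.558) - 0.442*log2(0.442) = 0.990.

0.990


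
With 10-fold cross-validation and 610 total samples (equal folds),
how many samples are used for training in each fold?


Each validation fold has 610/10 = 61 samples. Training set = 610 - 61 = 549.

549


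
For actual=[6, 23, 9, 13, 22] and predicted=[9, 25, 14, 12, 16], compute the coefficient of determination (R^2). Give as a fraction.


Mean(y) = 73/5. SS_res = 75. SS_tot = 1166/5. R^2 = 1 - 75/(1166/5) = 791/1166.

791/1166


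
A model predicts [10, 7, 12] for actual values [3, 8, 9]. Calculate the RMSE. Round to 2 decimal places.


MSE = 19.6667. RMSE = sqrt(19.6667) = 4.43.

4.43


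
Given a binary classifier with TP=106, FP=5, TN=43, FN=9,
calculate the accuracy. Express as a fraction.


Accuracy = (TP + TN) / (TP + TN + FP + FN) = (106 + 43) / 163 = 149/163.

149/163


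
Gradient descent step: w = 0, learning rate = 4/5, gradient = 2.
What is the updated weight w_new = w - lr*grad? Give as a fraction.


w_new = 0 - 4/5 * 2 = 0 - 8/5 = -8/5.

-8/5


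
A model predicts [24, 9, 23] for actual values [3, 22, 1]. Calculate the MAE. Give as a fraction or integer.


MAE = (1/3) * (|3-24|=21 + |22-9|=13 + |1-23|=22). Sum = 56. MAE = 56/3.

56/3


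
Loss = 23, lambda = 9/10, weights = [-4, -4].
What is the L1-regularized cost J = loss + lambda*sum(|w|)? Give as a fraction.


L1 norm = sum(|w|) = 8. J = 23 + 9/10 * 8 = 151/5.

151/5


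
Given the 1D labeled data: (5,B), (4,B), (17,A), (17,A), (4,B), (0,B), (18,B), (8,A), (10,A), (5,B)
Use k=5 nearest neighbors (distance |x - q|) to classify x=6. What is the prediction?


Distances: |5-6|=1, |4-6|=2, |17-6|=11, |17-6|=11, |4-6|=2, |0-6|=6, |18-6|=12, |8-6|=2, |10-6|=4, |5-6|=1. 5 nearest: (5,B), (5,B), (8,A), (4,B), (4,B). Counts: {'B': 4, 'A': 1}. Majority class: B.

B


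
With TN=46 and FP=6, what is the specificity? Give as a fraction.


Specificity = TN / (TN + FP) = 46 / 52 = 23/26.

23/26


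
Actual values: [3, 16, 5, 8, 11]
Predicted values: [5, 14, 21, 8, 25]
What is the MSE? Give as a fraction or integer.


MSE = (1/5) * ((3-5)^2=4 + (16-14)^2=4 + (5-21)^2=256 + (8-8)^2=0 + (11-25)^2=196). Sum = 460. MSE = 92.

92


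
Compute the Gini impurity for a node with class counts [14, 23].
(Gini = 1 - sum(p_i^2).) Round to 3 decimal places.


Total = 37. Proportions: 14/37, 23/37. sum(p_i^2) = 0.5296. Gini = 1 - 0.5296 = 0.4704, which rounds to 0.470.

0.470


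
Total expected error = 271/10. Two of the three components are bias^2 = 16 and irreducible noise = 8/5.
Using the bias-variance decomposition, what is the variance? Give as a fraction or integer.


Total error = bias^2 + variance + irreducible noise. So variance = 271/10 - 16 - 8/5 = 19/2.

19/2


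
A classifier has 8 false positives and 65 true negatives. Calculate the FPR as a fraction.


FPR = FP / (FP + TN) = 8 / 73 = 8/73.

8/73


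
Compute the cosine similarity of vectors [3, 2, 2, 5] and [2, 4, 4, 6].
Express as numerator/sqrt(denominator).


dot = 52. |a|^2 = 42, |b|^2 = 72. cos = 52/sqrt(3024).

52/sqrt(3024)


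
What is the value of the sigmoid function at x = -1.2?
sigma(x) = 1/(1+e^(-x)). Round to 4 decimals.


sigma(-1.2) = 1/(1+e^(1.2)) = 1/(1+3.320117) = 1/4.320117 = 0.2315.

0.2315


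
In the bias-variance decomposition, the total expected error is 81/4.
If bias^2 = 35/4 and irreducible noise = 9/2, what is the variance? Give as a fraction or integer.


Total error = bias^2 + variance + irreducible noise. So variance = 81/4 - 35/4 - 9/2 = 7.

7


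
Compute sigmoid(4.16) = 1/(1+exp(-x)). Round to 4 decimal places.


sigma(4.16) = 1/(1+e^(-4.16)) = 1/(1+0.015608) = 1/1.015608 = 0.9846.

0.9846


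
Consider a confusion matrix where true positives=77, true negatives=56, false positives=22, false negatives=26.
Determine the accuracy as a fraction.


Accuracy = (TP + TN) / (TP + TN + FP + FN) = (77 + 56) / 181 = 133/181.

133/181


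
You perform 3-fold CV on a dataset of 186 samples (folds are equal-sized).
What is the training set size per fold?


Each validation fold has 186/3 = 62 samples. Training set = 186 - 62 = 124.

124


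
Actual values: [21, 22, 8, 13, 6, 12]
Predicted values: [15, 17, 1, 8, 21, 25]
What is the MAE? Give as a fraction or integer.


MAE = (1/6) * (|21-15|=6 + |22-17|=5 + |8-1|=7 + |13-8|=5 + |6-21|=15 + |12-25|=13). Sum = 51. MAE = 17/2.

17/2


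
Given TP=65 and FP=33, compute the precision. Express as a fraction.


Precision = TP / (TP + FP) = 65 / 98 = 65/98.

65/98


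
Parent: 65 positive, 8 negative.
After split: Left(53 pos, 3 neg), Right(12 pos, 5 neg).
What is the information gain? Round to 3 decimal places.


H(parent) = 0.4987. H(left) = 0.3014, H(right) = 0.8740. Weighted = (56/73)*0.3014 + (17/73)*0.8740 = 0.4347. IG = 0.4987 - 0.4347 = 0.0640, which rounds to 0.064.

0.064


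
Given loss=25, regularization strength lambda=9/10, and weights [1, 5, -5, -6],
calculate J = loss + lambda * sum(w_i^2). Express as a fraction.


L2 sq norm = sum(w^2) = 87. J = 25 + 9/10 * 87 = 1033/10.

1033/10


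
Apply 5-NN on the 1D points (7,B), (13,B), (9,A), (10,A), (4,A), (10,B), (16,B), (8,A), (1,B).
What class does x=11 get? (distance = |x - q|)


Distances: |7-11|=4, |13-11|=2, |9-11|=2, |10-11|=1, |4-11|=7, |10-11|=1, |16-11|=5, |8-11|=3, |1-11|=10. 5 nearest: (10,A), (10,B), (9,A), (13,B), (8,A). Counts: {'A': 3, 'B': 2}. Majority class: A.

A


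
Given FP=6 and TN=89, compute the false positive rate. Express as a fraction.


FPR = FP / (FP + TN) = 6 / 95 = 6/95.

6/95


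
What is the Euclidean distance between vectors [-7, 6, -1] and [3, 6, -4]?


d = sqrt(sum of squared differences). (-7-3)^2=100, (6-6)^2=0, (-1--4)^2=9. Sum = 109.

sqrt(109)


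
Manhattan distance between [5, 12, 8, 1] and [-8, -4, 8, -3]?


d = sum of absolute differences: |5--8|=13 + |12--4|=16 + |8-8|=0 + |1--3|=4 = 33.

33


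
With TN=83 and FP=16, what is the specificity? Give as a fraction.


Specificity = TN / (TN + FP) = 83 / 99 = 83/99.

83/99


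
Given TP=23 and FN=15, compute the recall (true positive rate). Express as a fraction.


Recall = TP / (TP + FN) = 23 / 38 = 23/38.

23/38


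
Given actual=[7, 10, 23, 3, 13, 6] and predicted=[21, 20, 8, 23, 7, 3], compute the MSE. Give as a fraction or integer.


MSE = (1/6) * ((7-21)^2=196 + (10-20)^2=100 + (23-8)^2=225 + (3-23)^2=400 + (13-7)^2=36 + (6-3)^2=9). Sum = 966. MSE = 161.

161


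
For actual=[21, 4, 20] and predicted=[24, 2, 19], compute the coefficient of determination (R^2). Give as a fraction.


Mean(y) = 15. SS_res = 14. SS_tot = 182. R^2 = 1 - 14/(182) = 12/13.

12/13


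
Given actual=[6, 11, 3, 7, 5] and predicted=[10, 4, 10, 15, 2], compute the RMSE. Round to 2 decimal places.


MSE = 37.4000. RMSE = sqrt(37.4000) = 6.12.

6.12


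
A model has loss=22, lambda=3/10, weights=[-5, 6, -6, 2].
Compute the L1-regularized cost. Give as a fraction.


L1 norm = sum(|w|) = 19. J = 22 + 3/10 * 19 = 277/10.

277/10


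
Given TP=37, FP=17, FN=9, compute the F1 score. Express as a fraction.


Precision = 37/54 = 37/54. Recall = 37/46 = 37/46. F1 = 2*P*R/(P+R) = 37/50.

37/50


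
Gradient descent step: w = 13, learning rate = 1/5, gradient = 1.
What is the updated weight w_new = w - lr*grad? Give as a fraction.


w_new = 13 - 1/5 * 1 = 13 - 1/5 = 64/5.

64/5


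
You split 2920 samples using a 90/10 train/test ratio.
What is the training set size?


Test set = 2920 * 10% = 292. Training set = 2920 - 292 = 2628.

2628


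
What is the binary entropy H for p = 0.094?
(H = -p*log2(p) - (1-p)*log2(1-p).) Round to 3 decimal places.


H = -0.094*log2(0.094) - 0.906*log2(0.906) = 0.450.

0.450


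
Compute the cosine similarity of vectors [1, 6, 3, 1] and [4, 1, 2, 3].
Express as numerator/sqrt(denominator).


dot = 19. |a|^2 = 47, |b|^2 = 30. cos = 19/sqrt(1410).

19/sqrt(1410)


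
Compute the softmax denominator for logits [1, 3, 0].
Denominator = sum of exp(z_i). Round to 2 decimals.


Denom = e^1=2.7183 + e^3=20.0855 + e^0=1.0000. Sum = 23.8038, which rounds to 23.80.

23.80


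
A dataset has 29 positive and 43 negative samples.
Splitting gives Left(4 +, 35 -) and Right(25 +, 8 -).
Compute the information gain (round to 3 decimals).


H(parent) = 0.9726. H(left) = 0.4771, H(right) = 0.7990. Weighted = (39/72)*0.4771 + (33/72)*0.7990 = 0.6246. IG = 0.9726 - 0.6246 = 0.3480, which rounds to 0.348.

0.348


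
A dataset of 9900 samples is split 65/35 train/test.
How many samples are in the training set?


Test set = 9900 * 35% = 3465. Training set = 9900 - 3465 = 6435.

6435


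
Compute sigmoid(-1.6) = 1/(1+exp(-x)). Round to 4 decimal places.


sigma(-1.6) = 1/(1+e^(1.6)) = 1/(1+4.953032) = 1/5.953032 = 0.1680.

0.1680


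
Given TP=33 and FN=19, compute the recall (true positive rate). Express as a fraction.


Recall = TP / (TP + FN) = 33 / 52 = 33/52.

33/52


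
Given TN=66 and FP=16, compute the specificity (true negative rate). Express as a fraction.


Specificity = TN / (TN + FP) = 66 / 82 = 33/41.

33/41


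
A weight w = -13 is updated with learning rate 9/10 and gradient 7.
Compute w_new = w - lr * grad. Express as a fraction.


w_new = -13 - 9/10 * 7 = -13 - 63/10 = -193/10.

-193/10


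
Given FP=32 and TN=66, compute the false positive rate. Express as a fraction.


FPR = FP / (FP + TN) = 32 / 98 = 16/49.

16/49


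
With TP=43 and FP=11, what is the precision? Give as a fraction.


Precision = TP / (TP + FP) = 43 / 54 = 43/54.

43/54


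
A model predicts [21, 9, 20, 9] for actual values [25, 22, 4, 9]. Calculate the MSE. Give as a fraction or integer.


MSE = (1/4) * ((25-21)^2=16 + (22-9)^2=169 + (4-20)^2=256 + (9-9)^2=0). Sum = 441. MSE = 441/4.

441/4


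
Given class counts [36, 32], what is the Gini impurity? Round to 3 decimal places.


Total = 68. Proportions: 36/68, 32/68. sum(p_i^2) = 0.5017. Gini = 1 - 0.5017 = 0.4983, which rounds to 0.498.

0.498


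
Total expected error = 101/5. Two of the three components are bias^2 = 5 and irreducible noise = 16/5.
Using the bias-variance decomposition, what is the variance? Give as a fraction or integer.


Total error = bias^2 + variance + irreducible noise. So variance = 101/5 - 5 - 16/5 = 12.

12


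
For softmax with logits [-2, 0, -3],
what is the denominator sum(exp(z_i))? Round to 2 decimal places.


Denom = e^-2=0.1353 + e^0=1.0000 + e^-3=0.0498. Sum = 1.1851, which rounds to 1.19.

1.19


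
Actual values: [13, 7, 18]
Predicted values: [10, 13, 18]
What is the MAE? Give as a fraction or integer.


MAE = (1/3) * (|13-10|=3 + |7-13|=6 + |18-18|=0). Sum = 9. MAE = 3.

3


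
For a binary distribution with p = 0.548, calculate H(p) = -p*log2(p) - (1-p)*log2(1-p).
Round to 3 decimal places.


H = -0.548*log2(0.548) - 0.452*log2(0.452) = 0.993.

0.993


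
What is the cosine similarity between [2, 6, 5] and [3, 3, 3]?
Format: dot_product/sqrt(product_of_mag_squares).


dot = 39. |a|^2 = 65, |b|^2 = 27. cos = 39/sqrt(1755).

39/sqrt(1755)


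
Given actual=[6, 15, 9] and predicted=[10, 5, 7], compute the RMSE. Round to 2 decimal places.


MSE = 40.0000. RMSE = sqrt(40.0000) = 6.32.

6.32


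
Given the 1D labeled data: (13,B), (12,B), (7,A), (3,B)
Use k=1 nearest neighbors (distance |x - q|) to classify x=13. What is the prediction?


Distances: |13-13|=0, |12-13|=1, |7-13|=6, |3-13|=10. 1 nearest: (13,B). Counts: {'B': 1}. Majority class: B.

B


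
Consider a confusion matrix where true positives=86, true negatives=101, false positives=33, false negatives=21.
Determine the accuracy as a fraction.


Accuracy = (TP + TN) / (TP + TN + FP + FN) = (86 + 101) / 241 = 187/241.

187/241


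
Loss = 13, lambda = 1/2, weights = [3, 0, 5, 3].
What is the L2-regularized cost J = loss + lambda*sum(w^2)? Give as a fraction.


L2 sq norm = sum(w^2) = 43. J = 13 + 1/2 * 43 = 69/2.

69/2


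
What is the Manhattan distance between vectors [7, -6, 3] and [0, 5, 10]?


d = sum of absolute differences: |7-0|=7 + |-6-5|=11 + |3-10|=7 = 25.

25


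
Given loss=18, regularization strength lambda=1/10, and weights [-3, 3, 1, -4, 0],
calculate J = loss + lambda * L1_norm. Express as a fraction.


L1 norm = sum(|w|) = 11. J = 18 + 1/10 * 11 = 191/10.

191/10


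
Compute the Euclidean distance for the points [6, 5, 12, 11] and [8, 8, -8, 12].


d = sqrt(sum of squared differences). (6-8)^2=4, (5-8)^2=9, (12--8)^2=400, (11-12)^2=1. Sum = 414.

sqrt(414)


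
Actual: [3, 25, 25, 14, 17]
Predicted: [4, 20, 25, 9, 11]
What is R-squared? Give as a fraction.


Mean(y) = 84/5. SS_res = 87. SS_tot = 1664/5. R^2 = 1 - 87/(1664/5) = 1229/1664.

1229/1664


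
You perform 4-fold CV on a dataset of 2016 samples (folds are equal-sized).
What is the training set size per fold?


Each validation fold has 2016/4 = 504 samples. Training set = 2016 - 504 = 1512.

1512


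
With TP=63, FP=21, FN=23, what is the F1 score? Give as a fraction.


Precision = 63/84 = 3/4. Recall = 63/86 = 63/86. F1 = 2*P*R/(P+R) = 63/85.

63/85


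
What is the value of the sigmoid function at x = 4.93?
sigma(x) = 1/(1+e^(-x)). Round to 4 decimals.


sigma(4.93) = 1/(1+e^(-4.93)) = 1/(1+0.007227) = 1/1.007227 = 0.9928.

0.9928


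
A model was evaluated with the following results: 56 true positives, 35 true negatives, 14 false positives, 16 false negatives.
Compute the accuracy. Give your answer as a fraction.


Accuracy = (TP + TN) / (TP + TN + FP + FN) = (56 + 35) / 121 = 91/121.

91/121


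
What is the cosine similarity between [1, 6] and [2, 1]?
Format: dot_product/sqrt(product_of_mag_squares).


dot = 8. |a|^2 = 37, |b|^2 = 5. cos = 8/sqrt(185).

8/sqrt(185)


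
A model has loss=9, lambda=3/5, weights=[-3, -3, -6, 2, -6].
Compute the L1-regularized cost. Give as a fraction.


L1 norm = sum(|w|) = 20. J = 9 + 3/5 * 20 = 21.

21


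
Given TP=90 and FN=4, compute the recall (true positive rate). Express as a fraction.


Recall = TP / (TP + FN) = 90 / 94 = 45/47.

45/47


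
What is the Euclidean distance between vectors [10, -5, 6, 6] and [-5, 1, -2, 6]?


d = sqrt(sum of squared differences). (10--5)^2=225, (-5-1)^2=36, (6--2)^2=64, (6-6)^2=0. Sum = 325.

sqrt(325)


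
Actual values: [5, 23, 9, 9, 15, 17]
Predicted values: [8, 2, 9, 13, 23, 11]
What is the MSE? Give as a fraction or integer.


MSE = (1/6) * ((5-8)^2=9 + (23-2)^2=441 + (9-9)^2=0 + (9-13)^2=16 + (15-23)^2=64 + (17-11)^2=36). Sum = 566. MSE = 283/3.

283/3


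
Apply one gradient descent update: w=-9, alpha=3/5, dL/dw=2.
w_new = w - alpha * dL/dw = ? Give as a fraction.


w_new = -9 - 3/5 * 2 = -9 - 6/5 = -51/5.

-51/5


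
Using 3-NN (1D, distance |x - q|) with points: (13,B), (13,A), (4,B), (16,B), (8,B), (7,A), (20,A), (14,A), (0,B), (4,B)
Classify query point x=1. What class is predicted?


Distances: |13-1|=12, |13-1|=12, |4-1|=3, |16-1|=15, |8-1|=7, |7-1|=6, |20-1|=19, |14-1|=13, |0-1|=1, |4-1|=3. 3 nearest: (0,B), (4,B), (4,B). Counts: {'B': 3}. Majority class: B.

B


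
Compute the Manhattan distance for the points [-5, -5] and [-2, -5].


d = sum of absolute differences: |-5--2|=3 + |-5--5|=0 = 3.

3


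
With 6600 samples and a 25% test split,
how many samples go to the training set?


Test set = 6600 * 25% = 1650. Training set = 6600 - 1650 = 4950.

4950


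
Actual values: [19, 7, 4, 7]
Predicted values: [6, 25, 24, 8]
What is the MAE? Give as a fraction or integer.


MAE = (1/4) * (|19-6|=13 + |7-25|=18 + |4-24|=20 + |7-8|=1). Sum = 52. MAE = 13.

13


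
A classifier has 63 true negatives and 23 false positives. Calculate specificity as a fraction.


Specificity = TN / (TN + FP) = 63 / 86 = 63/86.

63/86


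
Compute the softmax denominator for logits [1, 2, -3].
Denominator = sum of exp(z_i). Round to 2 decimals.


Denom = e^1=2.7183 + e^2=7.3891 + e^-3=0.0498. Sum = 10.1572, which rounds to 10.16.

10.16


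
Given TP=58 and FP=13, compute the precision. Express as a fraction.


Precision = TP / (TP + FP) = 58 / 71 = 58/71.

58/71


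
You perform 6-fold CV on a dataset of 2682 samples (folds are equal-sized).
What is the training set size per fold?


Each validation fold has 2682/6 = 447 samples. Training set = 2682 - 447 = 2235.

2235


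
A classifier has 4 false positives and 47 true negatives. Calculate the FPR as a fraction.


FPR = FP / (FP + TN) = 4 / 51 = 4/51.

4/51


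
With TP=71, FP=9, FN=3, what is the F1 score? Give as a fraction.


Precision = 71/80 = 71/80. Recall = 71/74 = 71/74. F1 = 2*P*R/(P+R) = 71/77.

71/77


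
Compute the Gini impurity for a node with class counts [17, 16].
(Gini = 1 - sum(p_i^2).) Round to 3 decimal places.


Total = 33. Proportions: 17/33, 16/33. sum(p_i^2) = 0.5005. Gini = 1 - 0.5005 = 0.4995, which rounds to 0.500.

0.500


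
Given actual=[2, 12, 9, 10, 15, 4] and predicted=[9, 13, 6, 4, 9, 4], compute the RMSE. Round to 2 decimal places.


MSE = 21.8333. RMSE = sqrt(21.8333) = 4.67.

4.67


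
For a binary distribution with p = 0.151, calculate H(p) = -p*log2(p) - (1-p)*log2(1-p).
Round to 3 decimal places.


H = -0.151*log2(0.151) - 0.849*log2(0.849) = 0.612.

0.612


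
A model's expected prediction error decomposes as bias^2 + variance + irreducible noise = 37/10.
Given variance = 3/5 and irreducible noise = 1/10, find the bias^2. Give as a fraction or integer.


Total error = bias^2 + variance + irreducible noise. So bias^2 = 37/10 - 3/5 - 1/10 = 3.

3


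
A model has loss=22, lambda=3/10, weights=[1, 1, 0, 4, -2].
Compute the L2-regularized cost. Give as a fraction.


L2 sq norm = sum(w^2) = 22. J = 22 + 3/10 * 22 = 143/5.

143/5


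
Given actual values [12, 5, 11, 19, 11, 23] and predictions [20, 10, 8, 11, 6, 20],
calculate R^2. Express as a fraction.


Mean(y) = 27/2. SS_res = 196. SS_tot = 415/2. R^2 = 1 - 196/(415/2) = 23/415.

23/415


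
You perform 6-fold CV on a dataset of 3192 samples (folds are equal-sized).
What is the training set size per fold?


Each validation fold has 3192/6 = 532 samples. Training set = 3192 - 532 = 2660.

2660


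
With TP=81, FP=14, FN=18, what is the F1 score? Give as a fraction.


Precision = 81/95 = 81/95. Recall = 81/99 = 9/11. F1 = 2*P*R/(P+R) = 81/97.

81/97


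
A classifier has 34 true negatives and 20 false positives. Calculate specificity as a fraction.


Specificity = TN / (TN + FP) = 34 / 54 = 17/27.

17/27


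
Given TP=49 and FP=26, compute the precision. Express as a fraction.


Precision = TP / (TP + FP) = 49 / 75 = 49/75.

49/75


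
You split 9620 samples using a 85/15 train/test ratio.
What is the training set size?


Test set = 9620 * 15% = 1443. Training set = 9620 - 1443 = 8177.

8177


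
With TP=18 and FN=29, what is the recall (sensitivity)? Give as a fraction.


Recall = TP / (TP + FN) = 18 / 47 = 18/47.

18/47


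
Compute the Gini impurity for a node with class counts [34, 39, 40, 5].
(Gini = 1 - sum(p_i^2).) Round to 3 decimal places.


Total = 118. Proportions: 34/118, 39/118, 40/118, 5/118. sum(p_i^2) = 0.3090. Gini = 1 - 0.3090 = 0.6910, which rounds to 0.691.

0.691


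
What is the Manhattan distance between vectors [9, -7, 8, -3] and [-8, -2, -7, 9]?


d = sum of absolute differences: |9--8|=17 + |-7--2|=5 + |8--7|=15 + |-3-9|=12 = 49.

49


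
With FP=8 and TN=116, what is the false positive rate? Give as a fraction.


FPR = FP / (FP + TN) = 8 / 124 = 2/31.

2/31


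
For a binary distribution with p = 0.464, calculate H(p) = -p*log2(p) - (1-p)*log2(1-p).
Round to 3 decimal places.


H = -0.464*log2(0.464) - 0.536*log2(0.536) = 0.996.

0.996


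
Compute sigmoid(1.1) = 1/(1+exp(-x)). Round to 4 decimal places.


sigma(1.1) = 1/(1+e^(-1.1)) = 1/(1+0.332871) = 1/1.332871 = 0.7503.

0.7503


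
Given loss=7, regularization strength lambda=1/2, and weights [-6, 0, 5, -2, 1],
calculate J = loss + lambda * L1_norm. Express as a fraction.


L1 norm = sum(|w|) = 14. J = 7 + 1/2 * 14 = 14.

14


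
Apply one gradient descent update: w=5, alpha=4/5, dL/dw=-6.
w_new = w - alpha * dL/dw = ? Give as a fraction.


w_new = 5 - 4/5 * -6 = 5 - -24/5 = 49/5.

49/5


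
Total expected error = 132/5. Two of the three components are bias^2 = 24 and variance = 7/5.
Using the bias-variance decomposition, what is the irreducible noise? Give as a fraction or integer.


Total error = bias^2 + variance + irreducible noise. So irreducible noise = 132/5 - 24 - 7/5 = 1.

1


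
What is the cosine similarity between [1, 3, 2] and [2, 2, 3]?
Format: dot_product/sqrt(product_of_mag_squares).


dot = 14. |a|^2 = 14, |b|^2 = 17. cos = 14/sqrt(238).

14/sqrt(238)


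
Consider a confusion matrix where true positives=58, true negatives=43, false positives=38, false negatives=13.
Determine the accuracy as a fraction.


Accuracy = (TP + TN) / (TP + TN + FP + FN) = (58 + 43) / 152 = 101/152.

101/152


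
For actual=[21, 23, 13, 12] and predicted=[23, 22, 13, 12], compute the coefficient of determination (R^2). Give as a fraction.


Mean(y) = 69/4. SS_res = 5. SS_tot = 371/4. R^2 = 1 - 5/(371/4) = 351/371.

351/371


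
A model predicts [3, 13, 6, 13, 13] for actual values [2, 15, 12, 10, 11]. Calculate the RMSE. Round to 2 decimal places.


MSE = 10.8000. RMSE = sqrt(10.8000) = 3.29.

3.29


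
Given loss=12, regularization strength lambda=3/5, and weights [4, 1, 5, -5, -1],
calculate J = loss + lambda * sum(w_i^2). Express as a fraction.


L2 sq norm = sum(w^2) = 68. J = 12 + 3/5 * 68 = 264/5.

264/5


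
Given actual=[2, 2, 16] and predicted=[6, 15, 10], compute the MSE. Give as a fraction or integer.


MSE = (1/3) * ((2-6)^2=16 + (2-15)^2=169 + (16-10)^2=36). Sum = 221. MSE = 221/3.

221/3


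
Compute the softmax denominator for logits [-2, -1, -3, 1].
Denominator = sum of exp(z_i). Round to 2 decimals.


Denom = e^-2=0.1353 + e^-1=0.3679 + e^-3=0.0498 + e^1=2.7183. Sum = 3.2713, which rounds to 3.27.

3.27


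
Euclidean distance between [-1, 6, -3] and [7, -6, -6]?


d = sqrt(sum of squared differences). (-1-7)^2=64, (6--6)^2=144, (-3--6)^2=9. Sum = 217.

sqrt(217)


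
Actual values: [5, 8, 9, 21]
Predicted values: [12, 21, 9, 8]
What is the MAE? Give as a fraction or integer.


MAE = (1/4) * (|5-12|=7 + |8-21|=13 + |9-9|=0 + |21-8|=13). Sum = 33. MAE = 33/4.

33/4


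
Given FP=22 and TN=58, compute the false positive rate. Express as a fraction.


FPR = FP / (FP + TN) = 22 / 80 = 11/40.

11/40


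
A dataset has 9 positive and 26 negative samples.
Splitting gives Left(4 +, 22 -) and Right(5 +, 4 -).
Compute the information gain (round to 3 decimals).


H(parent) = 0.8224. H(left) = 0.6194, H(right) = 0.9911. Weighted = (26/35)*0.6194 + (9/35)*0.9911 = 0.7150. IG = 0.8224 - 0.7150 = 0.1074, which rounds to 0.107.

0.107


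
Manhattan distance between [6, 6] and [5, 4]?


d = sum of absolute differences: |6-5|=1 + |6-4|=2 = 3.

3


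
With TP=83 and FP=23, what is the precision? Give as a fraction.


Precision = TP / (TP + FP) = 83 / 106 = 83/106.

83/106


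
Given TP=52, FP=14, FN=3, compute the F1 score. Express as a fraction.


Precision = 52/66 = 26/33. Recall = 52/55 = 52/55. F1 = 2*P*R/(P+R) = 104/121.

104/121


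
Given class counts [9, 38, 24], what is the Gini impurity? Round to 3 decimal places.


Total = 71. Proportions: 9/71, 38/71, 24/71. sum(p_i^2) = 0.4168. Gini = 1 - 0.4168 = 0.5832, which rounds to 0.583.

0.583


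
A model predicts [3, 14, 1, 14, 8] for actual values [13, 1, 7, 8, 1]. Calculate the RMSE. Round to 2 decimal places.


MSE = 78.0000. RMSE = sqrt(78.0000) = 8.83.

8.83


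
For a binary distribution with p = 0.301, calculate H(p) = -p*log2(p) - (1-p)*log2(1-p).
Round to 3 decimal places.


H = -0.301*log2(0.301) - 0.699*log2(0.699) = 0.883.

0.883


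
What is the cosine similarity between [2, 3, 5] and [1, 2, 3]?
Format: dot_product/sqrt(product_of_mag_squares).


dot = 23. |a|^2 = 38, |b|^2 = 14. cos = 23/sqrt(532).

23/sqrt(532)


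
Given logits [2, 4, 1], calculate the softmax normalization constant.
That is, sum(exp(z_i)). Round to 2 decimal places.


Denom = e^2=7.3891 + e^4=54.5982 + e^1=2.7183. Sum = 64.7056, which rounds to 64.71.

64.71


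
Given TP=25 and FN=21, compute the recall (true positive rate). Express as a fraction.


Recall = TP / (TP + FN) = 25 / 46 = 25/46.

25/46


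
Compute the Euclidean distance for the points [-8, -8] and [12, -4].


d = sqrt(sum of squared differences). (-8-12)^2=400, (-8--4)^2=16. Sum = 416.

sqrt(416)


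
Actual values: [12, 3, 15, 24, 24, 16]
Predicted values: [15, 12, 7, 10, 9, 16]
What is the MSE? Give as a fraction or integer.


MSE = (1/6) * ((12-15)^2=9 + (3-12)^2=81 + (15-7)^2=64 + (24-10)^2=196 + (24-9)^2=225 + (16-16)^2=0). Sum = 575. MSE = 575/6.

575/6


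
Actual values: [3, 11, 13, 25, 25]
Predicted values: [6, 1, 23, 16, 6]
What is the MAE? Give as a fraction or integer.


MAE = (1/5) * (|3-6|=3 + |11-1|=10 + |13-23|=10 + |25-16|=9 + |25-6|=19). Sum = 51. MAE = 51/5.

51/5


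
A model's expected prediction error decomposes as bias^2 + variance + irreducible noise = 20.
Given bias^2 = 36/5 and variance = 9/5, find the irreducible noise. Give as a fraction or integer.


Total error = bias^2 + variance + irreducible noise. So irreducible noise = 20 - 36/5 - 9/5 = 11.

11


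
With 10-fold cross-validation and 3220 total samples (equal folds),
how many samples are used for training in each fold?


Each validation fold has 3220/10 = 322 samples. Training set = 3220 - 322 = 2898.

2898


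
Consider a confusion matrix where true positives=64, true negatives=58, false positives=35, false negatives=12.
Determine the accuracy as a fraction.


Accuracy = (TP + TN) / (TP + TN + FP + FN) = (64 + 58) / 169 = 122/169.

122/169


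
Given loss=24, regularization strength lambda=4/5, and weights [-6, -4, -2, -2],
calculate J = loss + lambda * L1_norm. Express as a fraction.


L1 norm = sum(|w|) = 14. J = 24 + 4/5 * 14 = 176/5.

176/5


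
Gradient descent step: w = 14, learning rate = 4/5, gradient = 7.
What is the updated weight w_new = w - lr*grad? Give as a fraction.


w_new = 14 - 4/5 * 7 = 14 - 28/5 = 42/5.

42/5


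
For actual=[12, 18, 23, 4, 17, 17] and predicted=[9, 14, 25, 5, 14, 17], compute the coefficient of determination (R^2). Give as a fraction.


Mean(y) = 91/6. SS_res = 39. SS_tot = 1265/6. R^2 = 1 - 39/(1265/6) = 1031/1265.

1031/1265


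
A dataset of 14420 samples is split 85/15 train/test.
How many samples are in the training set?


Test set = 14420 * 15% = 2163. Training set = 14420 - 2163 = 12257.

12257


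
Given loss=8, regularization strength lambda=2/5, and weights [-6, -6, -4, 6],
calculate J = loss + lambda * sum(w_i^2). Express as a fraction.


L2 sq norm = sum(w^2) = 124. J = 8 + 2/5 * 124 = 288/5.

288/5


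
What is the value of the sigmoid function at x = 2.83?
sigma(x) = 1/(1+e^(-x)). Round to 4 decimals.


sigma(2.83) = 1/(1+e^(-2.83)) = 1/(1+0.059013) = 1/1.059013 = 0.9443.

0.9443


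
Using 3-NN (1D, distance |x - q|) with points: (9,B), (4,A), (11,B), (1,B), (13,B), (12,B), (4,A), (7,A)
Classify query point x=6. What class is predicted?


Distances: |9-6|=3, |4-6|=2, |11-6|=5, |1-6|=5, |13-6|=7, |12-6|=6, |4-6|=2, |7-6|=1. 3 nearest: (7,A), (4,A), (4,A). Counts: {'A': 3}. Majority class: A.

A


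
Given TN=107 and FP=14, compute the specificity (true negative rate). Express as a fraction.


Specificity = TN / (TN + FP) = 107 / 121 = 107/121.

107/121


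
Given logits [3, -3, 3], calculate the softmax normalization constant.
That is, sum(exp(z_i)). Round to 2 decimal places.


Denom = e^3=20.0855 + e^-3=0.0498 + e^3=20.0855. Sum = 40.2208, which rounds to 40.22.

40.22


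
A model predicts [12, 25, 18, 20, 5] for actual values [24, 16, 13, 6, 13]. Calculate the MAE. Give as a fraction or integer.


MAE = (1/5) * (|24-12|=12 + |16-25|=9 + |13-18|=5 + |6-20|=14 + |13-5|=8). Sum = 48. MAE = 48/5.

48/5


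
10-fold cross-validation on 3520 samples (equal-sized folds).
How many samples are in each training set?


Each validation fold has 3520/10 = 352 samples. Training set = 3520 - 352 = 3168.

3168


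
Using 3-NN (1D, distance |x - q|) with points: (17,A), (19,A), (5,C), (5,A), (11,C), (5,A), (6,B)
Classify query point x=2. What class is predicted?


Distances: |17-2|=15, |19-2|=17, |5-2|=3, |5-2|=3, |11-2|=9, |5-2|=3, |6-2|=4. 3 nearest: (5,A), (5,A), (5,C). Counts: {'A': 2, 'C': 1}. Majority class: A.

A


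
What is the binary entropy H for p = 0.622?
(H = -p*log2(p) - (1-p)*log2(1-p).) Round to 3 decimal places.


H = -0.622*log2(0.622) - 0.378*log2(0.378) = 0.957.

0.957


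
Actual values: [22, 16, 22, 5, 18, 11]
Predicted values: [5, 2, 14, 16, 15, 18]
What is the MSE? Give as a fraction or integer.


MSE = (1/6) * ((22-5)^2=289 + (16-2)^2=196 + (22-14)^2=64 + (5-16)^2=121 + (18-15)^2=9 + (11-18)^2=49). Sum = 728. MSE = 364/3.

364/3


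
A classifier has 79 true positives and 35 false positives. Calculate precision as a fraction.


Precision = TP / (TP + FP) = 79 / 114 = 79/114.

79/114


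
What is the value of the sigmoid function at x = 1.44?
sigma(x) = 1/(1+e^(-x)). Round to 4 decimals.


sigma(1.44) = 1/(1+e^(-1.44)) = 1/(1+0.236928) = 1/1.236928 = 0.8085.

0.8085


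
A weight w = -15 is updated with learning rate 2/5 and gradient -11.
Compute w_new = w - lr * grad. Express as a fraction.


w_new = -15 - 2/5 * -11 = -15 - -22/5 = -53/5.

-53/5


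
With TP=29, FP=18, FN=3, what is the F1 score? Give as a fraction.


Precision = 29/47 = 29/47. Recall = 29/32 = 29/32. F1 = 2*P*R/(P+R) = 58/79.

58/79


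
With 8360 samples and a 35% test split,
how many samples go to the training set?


Test set = 8360 * 35% = 2926. Training set = 8360 - 2926 = 5434.

5434


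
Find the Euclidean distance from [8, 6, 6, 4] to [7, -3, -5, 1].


d = sqrt(sum of squared differences). (8-7)^2=1, (6--3)^2=81, (6--5)^2=121, (4-1)^2=9. Sum = 212.

sqrt(212)


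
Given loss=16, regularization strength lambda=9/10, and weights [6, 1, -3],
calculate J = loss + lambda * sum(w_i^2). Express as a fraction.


L2 sq norm = sum(w^2) = 46. J = 16 + 9/10 * 46 = 287/5.

287/5


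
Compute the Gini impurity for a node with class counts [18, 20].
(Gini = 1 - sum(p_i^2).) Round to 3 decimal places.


Total = 38. Proportions: 18/38, 20/38. sum(p_i^2) = 0.5014. Gini = 1 - 0.5014 = 0.4986, which rounds to 0.499.

0.499


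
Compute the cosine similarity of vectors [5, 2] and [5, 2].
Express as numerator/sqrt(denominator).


dot = 29. |a|^2 = 29, |b|^2 = 29. cos = 29/sqrt(841).

29/sqrt(841)


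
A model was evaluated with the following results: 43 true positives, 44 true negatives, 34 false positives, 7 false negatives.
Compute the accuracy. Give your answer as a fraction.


Accuracy = (TP + TN) / (TP + TN + FP + FN) = (43 + 44) / 128 = 87/128.

87/128


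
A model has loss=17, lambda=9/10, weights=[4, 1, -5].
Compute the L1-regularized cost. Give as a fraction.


L1 norm = sum(|w|) = 10. J = 17 + 9/10 * 10 = 26.

26


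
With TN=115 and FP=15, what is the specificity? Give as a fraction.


Specificity = TN / (TN + FP) = 115 / 130 = 23/26.

23/26


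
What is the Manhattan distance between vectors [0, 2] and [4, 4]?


d = sum of absolute differences: |0-4|=4 + |2-4|=2 = 6.

6


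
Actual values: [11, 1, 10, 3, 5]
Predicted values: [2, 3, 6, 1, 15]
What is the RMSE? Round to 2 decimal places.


MSE = 41.0000. RMSE = sqrt(41.0000) = 6.40.

6.40


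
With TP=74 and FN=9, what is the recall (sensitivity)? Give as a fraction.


Recall = TP / (TP + FN) = 74 / 83 = 74/83.

74/83


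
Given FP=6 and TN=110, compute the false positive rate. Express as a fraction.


FPR = FP / (FP + TN) = 6 / 116 = 3/58.

3/58


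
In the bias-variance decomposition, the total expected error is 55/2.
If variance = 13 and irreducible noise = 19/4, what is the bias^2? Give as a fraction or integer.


Total error = bias^2 + variance + irreducible noise. So bias^2 = 55/2 - 13 - 19/4 = 39/4.

39/4


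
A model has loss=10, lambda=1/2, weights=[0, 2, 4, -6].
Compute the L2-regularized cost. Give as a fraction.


L2 sq norm = sum(w^2) = 56. J = 10 + 1/2 * 56 = 38.

38


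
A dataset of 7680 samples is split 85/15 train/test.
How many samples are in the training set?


Test set = 7680 * 15% = 1152. Training set = 7680 - 1152 = 6528.

6528


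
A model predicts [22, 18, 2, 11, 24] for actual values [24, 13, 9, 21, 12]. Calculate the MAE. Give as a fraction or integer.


MAE = (1/5) * (|24-22|=2 + |13-18|=5 + |9-2|=7 + |21-11|=10 + |12-24|=12). Sum = 36. MAE = 36/5.

36/5


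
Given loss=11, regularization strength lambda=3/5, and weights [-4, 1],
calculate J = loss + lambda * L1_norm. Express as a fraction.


L1 norm = sum(|w|) = 5. J = 11 + 3/5 * 5 = 14.

14


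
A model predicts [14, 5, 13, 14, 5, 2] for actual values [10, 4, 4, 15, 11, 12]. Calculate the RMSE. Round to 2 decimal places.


MSE = 39.1667. RMSE = sqrt(39.1667) = 6.26.

6.26


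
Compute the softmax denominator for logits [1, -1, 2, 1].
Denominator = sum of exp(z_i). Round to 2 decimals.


Denom = e^1=2.7183 + e^-1=0.3679 + e^2=7.3891 + e^1=2.7183. Sum = 13.1936, which rounds to 13.19.

13.19


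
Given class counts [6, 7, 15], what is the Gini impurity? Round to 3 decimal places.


Total = 28. Proportions: 6/28, 7/28, 15/28. sum(p_i^2) = 0.3954. Gini = 1 - 0.3954 = 0.6046, which rounds to 0.605.

0.605


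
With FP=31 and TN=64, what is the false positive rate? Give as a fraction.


FPR = FP / (FP + TN) = 31 / 95 = 31/95.

31/95


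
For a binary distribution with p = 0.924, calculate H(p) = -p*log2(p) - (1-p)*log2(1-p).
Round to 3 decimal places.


H = -0.924*log2(0.924) - 0.076*log2(0.076) = 0.388.

0.388


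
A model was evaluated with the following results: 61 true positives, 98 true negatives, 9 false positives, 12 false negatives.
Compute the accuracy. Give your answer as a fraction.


Accuracy = (TP + TN) / (TP + TN + FP + FN) = (61 + 98) / 180 = 53/60.

53/60


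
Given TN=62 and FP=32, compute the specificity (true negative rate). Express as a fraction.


Specificity = TN / (TN + FP) = 62 / 94 = 31/47.

31/47


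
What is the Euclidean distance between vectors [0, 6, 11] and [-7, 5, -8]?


d = sqrt(sum of squared differences). (0--7)^2=49, (6-5)^2=1, (11--8)^2=361. Sum = 411.

sqrt(411)


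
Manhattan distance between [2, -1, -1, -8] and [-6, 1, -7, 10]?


d = sum of absolute differences: |2--6|=8 + |-1-1|=2 + |-1--7|=6 + |-8-10|=18 = 34.

34
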